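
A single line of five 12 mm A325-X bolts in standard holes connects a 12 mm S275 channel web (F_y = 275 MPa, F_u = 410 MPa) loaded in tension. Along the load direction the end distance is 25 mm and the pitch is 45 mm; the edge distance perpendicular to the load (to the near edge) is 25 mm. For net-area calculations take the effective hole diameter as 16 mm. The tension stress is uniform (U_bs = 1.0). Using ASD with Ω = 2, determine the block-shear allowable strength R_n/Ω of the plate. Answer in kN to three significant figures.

Shear plane L_v = 25 + 4·45 = 205 mm; A_gv = 205 × 12 = 2460 mm².
A_nv = (205 − 4.5·16) × 12 = 1596 mm².
A_nt = (25 − 0.5·16) × 12 = 204 mm².
0.6 F_u A_nv = 392.6 kN; 0.6 F_y A_gv = 405.9 kN → shear rupture governs the shear term.
R_n = 392.6 + 1.0 × 410 × 204 / 1000 = 476.3 kN.
Allowable strength R_n/Ω = 476.3 / 2 = 238 kN.

238 kN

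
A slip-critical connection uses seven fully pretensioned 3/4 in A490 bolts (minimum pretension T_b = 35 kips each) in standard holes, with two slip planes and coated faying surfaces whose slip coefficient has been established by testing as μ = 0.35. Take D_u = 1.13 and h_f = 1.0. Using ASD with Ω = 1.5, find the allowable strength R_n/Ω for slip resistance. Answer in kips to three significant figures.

129 kips

R_n = μ · D_u · h_f · T_b · n_s · n_b = 0.35 × 1.13 × 1.0 × 35 × 2 × 7 = 193.8 kips.
Allowable strength R_n/Ω = 193.8 / 1.5 = 129 kips.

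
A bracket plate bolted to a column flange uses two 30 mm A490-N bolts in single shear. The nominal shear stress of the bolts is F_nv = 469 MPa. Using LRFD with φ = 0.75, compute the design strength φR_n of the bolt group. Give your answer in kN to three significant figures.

A_b = π × 30² / 4 = 706.9 mm².
R_n = F_nv · A_b · n · n_s = 469 × 706.9 × 2 × 1 / 1000 = 663 kN.
Design strength φR_n = 0.75 × 663 = 497 kN.

497 kN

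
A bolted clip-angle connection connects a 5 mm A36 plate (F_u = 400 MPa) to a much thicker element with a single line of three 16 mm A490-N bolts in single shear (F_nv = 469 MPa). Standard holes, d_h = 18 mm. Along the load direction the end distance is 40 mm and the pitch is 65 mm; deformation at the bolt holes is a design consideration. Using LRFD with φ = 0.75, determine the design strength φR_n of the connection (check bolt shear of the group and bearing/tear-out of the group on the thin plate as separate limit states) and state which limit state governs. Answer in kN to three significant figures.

171 kN (bearing governs)

Bolt shear: A_b = π·16²/4 = 201.1 mm²; R_n = 469 × 201.1 × 3 × 1 / 1000 = 282.9 kN → 0.75 × 282.9 = 212 kN.
Bearing (1.2 l_c t F_u ≤ 2.4 d t F_u): upper limit = 2.4·16·5·400 / 1000 = 76.8 kN.
  Edge l_c = 40 − 18/2 = 31 → r_n = 74.4 kN; interior l_c = 65 − 18 = 47 → r_n = 76.8 kN.
  R_n,bearing = 1·74.4 + 2·76.8 = 228 kN → 0.75 × 228 = 171 kN.
Bearing governs: 171 kN.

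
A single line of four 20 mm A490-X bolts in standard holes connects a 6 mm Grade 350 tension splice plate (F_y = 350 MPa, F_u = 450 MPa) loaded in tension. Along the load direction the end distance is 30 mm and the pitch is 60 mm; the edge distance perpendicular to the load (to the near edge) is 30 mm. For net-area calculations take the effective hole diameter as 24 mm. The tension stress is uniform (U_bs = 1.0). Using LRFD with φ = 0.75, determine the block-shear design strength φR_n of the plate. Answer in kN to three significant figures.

190 kN

Shear plane L_v = 30 + 3·60 = 210 mm; A_gv = 210 × 6 = 1260 mm².
A_nv = (210 − 3.5·24) × 6 = 756 mm².
A_nt = (30 − 0.5·24) × 6 = 108 mm².
0.6 F_u A_nv = 204.1 kN; 0.6 F_y A_gv = 264.6 kN → shear rupture governs the shear term.
R_n = 204.1 + 1.0 × 450 × 108 / 1000 = 252.7 kN.
Design strength φR_n = 0.75 × 252.7 = 190 kN.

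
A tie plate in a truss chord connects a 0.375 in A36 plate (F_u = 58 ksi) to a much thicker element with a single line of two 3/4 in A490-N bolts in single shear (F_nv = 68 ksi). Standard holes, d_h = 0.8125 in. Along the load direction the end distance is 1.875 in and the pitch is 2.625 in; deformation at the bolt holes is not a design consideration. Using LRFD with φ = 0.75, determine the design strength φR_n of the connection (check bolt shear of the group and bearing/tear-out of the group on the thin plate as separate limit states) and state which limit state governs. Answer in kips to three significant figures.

Bolt shear: A_b = π·0.75²/4 = 0.4418 in²; R_n = 68 × 0.4418 × 2 × 1 = 60.08 kips → 0.75 × 60.08 = 45.1 kips.
Bearing (1.5 l_c t F_u ≤ 3.0 d t F_u): upper limit = 3.0·0.75·0.375·58 = 48.94 kips.
  Edge l_c = 1.875 − 0.8125/2 = 1.469 → r_n = 47.92 kips; interior l_c = 2.625 − 0.8125 = 1.812 → r_n = 48.94 kips.
  R_n,bearing = 1·47.92 + 1·48.94 = 96.86 kips → 0.75 × 96.86 = 72.6 kips.
Bolt shear governs: 45.1 kips.

45.1 kips (bolt shear governs)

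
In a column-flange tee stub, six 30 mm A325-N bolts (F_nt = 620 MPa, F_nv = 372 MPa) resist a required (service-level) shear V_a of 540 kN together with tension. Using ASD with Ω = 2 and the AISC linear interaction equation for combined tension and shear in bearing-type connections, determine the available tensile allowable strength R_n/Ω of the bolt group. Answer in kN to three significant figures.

A_b = π·30²/4 = 706.9 mm²; f_rv = 540 × 1000 / (6 × 706.9) = 127.3 MPa.
F'_nt = 1.3 F_nt − (Ω F_nt / F_nv) f_rv = 1.3·620 − (2·620/372)·127.3 = 381.6 MPa, capped at F_nt → F'_nt = 381.6 MPa.
R_n = F'_nt · A_b · n = 381.6 × 706.9 × 6 / 1000 = 1618 kN.
Allowable strength R_n/Ω = 1618 / 2 = 809 kN.

809 kN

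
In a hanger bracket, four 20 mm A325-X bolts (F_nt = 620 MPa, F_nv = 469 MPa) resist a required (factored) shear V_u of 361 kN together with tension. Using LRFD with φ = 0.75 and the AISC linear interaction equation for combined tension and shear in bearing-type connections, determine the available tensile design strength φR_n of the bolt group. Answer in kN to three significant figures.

282 kN

A_b = π·20²/4 = 314.2 mm²; f_rv = 361 × 1000 / (4 × 314.2) = 287.3 MPa.
F'_nt = 1.3 F_nt − (F_nt / φF_nv) f_rv = 1.3·620 − (620/(0.75·469))·287.3 = 299.6 MPa, capped at F_nt → F'_nt = 299.6 MPa.
R_n = F'_nt · A_b · n = 299.6 × 314.2 × 4 / 1000 = 376.5 kN.
Design strength φR_n = 0.75 × 376.5 = 282 kN.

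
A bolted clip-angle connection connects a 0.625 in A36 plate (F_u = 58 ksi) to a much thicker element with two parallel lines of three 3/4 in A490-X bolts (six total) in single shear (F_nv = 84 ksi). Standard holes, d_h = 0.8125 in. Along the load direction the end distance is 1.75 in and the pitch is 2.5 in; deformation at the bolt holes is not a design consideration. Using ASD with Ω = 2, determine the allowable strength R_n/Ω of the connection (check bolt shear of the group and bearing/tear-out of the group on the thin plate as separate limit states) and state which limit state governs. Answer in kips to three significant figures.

111 kips (bolt shear governs)

Bolt shear: A_b = π·0.75²/4 = 0.4418 in²; R_n = 84 × 0.4418 × 6 × 1 = 222.7 kips → 222.7 / 2 = 111 kips.
Bearing (1.5 l_c t F_u ≤ 3.0 d t F_u): upper limit = 3.0·0.75·0.625·58 = 81.56 kips.
  Edge l_c = 1.75 − 0.8125/2 = 1.344 → r_n = 73.07 kips; interior l_c = 2.5 − 0.8125 = 1.688 → r_n = 81.56 kips.
  R_n,bearing = 2·73.07 + 4·81.56 = 472.4 kips → 472.4 / 2 = 236 kips.
Bolt shear governs: 111 kips.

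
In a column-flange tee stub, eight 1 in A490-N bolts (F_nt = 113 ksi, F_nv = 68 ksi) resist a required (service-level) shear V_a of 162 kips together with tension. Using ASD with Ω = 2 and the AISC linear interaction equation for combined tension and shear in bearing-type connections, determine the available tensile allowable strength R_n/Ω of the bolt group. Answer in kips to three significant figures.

192 kips

A_b = π·1²/4 = 0.7854 in²; f_rv = 162 / (8 × 0.7854) = 25.78 ksi.
F'_nt = 1.3 F_nt − (Ω F_nt / F_nv) f_rv = 1.3·113 − (2·113/68)·25.78 = 61.21 ksi, capped at F_nt → F'_nt = 61.21 ksi.
R_n = F'_nt · A_b · n = 61.21 × 0.7854 × 8 = 384.6 kips.
Allowable strength R_n/Ω = 384.6 / 2 = 192 kips.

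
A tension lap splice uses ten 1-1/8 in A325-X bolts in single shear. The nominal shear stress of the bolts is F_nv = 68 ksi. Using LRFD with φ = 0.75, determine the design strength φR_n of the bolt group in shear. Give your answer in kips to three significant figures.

A_b = π × 1.125² / 4 = 0.994 in².
R_n = F_nv · A_b · n · n_s = 68 × 0.994 × 10 × 1 = 675.9 kips.
Design strength φR_n = 0.75 × 675.9 = 507 kips.

507 kips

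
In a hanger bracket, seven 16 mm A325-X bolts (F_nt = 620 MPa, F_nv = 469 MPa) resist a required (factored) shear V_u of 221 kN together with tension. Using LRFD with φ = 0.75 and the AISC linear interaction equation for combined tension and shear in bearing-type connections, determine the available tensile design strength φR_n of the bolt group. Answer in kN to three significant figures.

A_b = π·16²/4 = 201.1 mm²; f_rv = 221 × 1000 / (7 × 201.1) = 157 MPa.
F'_nt = 1.3 F_nt − (F_nt / φF_nv) f_rv = 1.3·620 − (620/(0.75·469))·157 = 529.2 MPa, capped at F_nt → F'_nt = 529.2 MPa.
R_n = F'_nt · A_b · n = 529.2 × 201.1 × 7 / 1000 = 744.9 kN.
Design strength φR_n = 0.75 × 744.9 = 559 kN.

559 kN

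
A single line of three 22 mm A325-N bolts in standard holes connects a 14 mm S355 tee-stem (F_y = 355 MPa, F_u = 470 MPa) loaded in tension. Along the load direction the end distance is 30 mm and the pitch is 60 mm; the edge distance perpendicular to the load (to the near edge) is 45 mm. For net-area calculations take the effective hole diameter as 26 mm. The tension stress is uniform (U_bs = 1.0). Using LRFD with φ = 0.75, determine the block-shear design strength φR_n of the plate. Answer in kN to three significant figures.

410 kN

Shear plane L_v = 30 + 2·60 = 150 mm; A_gv = 150 × 14 = 2100 mm².
A_nv = (150 − 2.5·26) × 14 = 1190 mm².
A_nt = (45 − 0.5·26) × 14 = 448 mm².
0.6 F_u A_nv = 335.6 kN; 0.6 F_y A_gv = 447.3 kN → shear rupture governs the shear term.
R_n = 335.6 + 1.0 × 470 × 448 / 1000 = 546.1 kN.
Design strength φR_n = 0.75 × 546.1 = 410 kN.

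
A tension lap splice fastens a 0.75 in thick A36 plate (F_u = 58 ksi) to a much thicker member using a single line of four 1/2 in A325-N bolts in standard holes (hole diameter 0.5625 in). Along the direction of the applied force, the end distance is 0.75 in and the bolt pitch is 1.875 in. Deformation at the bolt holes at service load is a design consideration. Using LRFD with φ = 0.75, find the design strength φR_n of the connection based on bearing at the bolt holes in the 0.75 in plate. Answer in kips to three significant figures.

136 kips

Per bolt r_n = 1.2 l_c t F_u ≤ 2.4 d t F_u; upper limit = 2.4 × 0.5 × 0.75 × 58 = 52.2 kips.
Edge bolt: l_c = 0.75 − 0.5625/2 = 0.4688 in → 1.2 × 0.4688 × 0.75 × 58 = 24.47 → r_n = 24.47 kips.
Interior bolts: l_c = 1.875 − 0.5625 = 1.312 in → 1.2 × 1.312 × 0.75 × 58 = 68.51 → r_n = 52.2 kips.
R_n = 1 × 24.47 + 3 × 52.2 = 181.1 kips.
Design strength φR_n = 0.75 × 181.1 = 136 kips.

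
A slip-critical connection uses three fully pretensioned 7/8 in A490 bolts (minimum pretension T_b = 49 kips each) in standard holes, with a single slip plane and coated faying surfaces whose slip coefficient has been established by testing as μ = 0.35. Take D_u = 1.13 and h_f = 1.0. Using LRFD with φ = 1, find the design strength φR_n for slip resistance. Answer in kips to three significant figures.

R_n = μ · D_u · h_f · T_b · n_s · n_b = 0.35 × 1.13 × 1.0 × 49 × 1 × 3 = 58.14 kips.
Design strength φR_n = 1 × 58.14 = 58.1 kips.

58.1 kips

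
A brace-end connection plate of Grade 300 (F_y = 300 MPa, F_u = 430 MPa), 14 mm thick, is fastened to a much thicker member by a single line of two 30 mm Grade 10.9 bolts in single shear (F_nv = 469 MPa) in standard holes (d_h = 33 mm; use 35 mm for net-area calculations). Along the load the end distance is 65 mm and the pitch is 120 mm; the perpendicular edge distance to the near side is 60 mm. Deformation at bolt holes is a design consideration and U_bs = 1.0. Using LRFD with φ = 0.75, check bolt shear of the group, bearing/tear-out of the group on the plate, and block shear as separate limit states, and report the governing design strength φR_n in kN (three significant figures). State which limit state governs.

497 kN (bolt shear governs)

Bolt shear: A_b = π·30²/4 = 706.9 mm²; R_n = 469 × 706.9 × 2 × 1 / 1000 = 663 kN → 0.75 × 663 = 497 kN.
Bearing: edge l_c = 48.5, r_n = 350.4 kN; interior l_c = 87, r_n = 433.4 kN; R_n = 350.4 + 1·433.4 = 783.8 kN → 588 kN.
Block shear: A_gv = 2590, A_nv = 1855, A_nt = 595 mm²; R_n = min(0.6F_uA_nv, 0.6F_yA_gv) + U_bs·F_u·A_nt = 722.1 kN → 542 kN.
Bolt shear governs: 497 kN.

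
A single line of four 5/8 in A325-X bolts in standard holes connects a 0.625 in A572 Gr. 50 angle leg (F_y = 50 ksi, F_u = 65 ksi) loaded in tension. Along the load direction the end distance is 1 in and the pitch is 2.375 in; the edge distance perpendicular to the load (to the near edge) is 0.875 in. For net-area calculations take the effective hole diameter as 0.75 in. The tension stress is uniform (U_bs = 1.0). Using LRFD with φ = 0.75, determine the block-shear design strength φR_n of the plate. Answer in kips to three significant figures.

Shear plane L_v = 1 + 3·2.375 = 8.125 in; A_gv = 8.125 × 0.625 = 5.078 in².
A_nv = (8.125 − 3.5·0.75) × 0.625 = 3.438 in².
A_nt = (0.875 − 0.5·0.75) × 0.625 = 0.3125 in².
0.6 F_u A_nv = 134.1 kips; 0.6 F_y A_gv = 152.3 kips → shear rupture governs the shear term.
R_n = 134.1 + 1.0 × 65 × 0.3125 = 154.4 kips.
Design strength φR_n = 0.75 × 154.4 = 116 kips.

116 kips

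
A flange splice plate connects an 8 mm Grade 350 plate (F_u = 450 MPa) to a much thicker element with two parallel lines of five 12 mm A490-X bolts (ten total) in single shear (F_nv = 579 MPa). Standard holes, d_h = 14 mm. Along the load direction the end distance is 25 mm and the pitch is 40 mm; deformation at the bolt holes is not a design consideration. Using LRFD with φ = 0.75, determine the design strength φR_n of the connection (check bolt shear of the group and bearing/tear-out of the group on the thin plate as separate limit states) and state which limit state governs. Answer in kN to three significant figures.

491 kN (bolt shear governs)

Bolt shear: A_b = π·12²/4 = 113.1 mm²; R_n = 579 × 113.1 × 10 × 1 / 1000 = 654.8 kN → 0.75 × 654.8 = 491 kN.
Bearing (1.5 l_c t F_u ≤ 3.0 d t F_u): upper limit = 3.0·12·8·450 / 1000 = 129.6 kN.
  Edge l_c = 25 − 14/2 = 18 → r_n = 97.2 kN; interior l_c = 40 − 14 = 26 → r_n = 129.6 kN.
  R_n,bearing = 2·97.2 + 8·129.6 = 1231 kN → 0.75 × 1231 = 923 kN.
Bolt shear governs: 491 kN.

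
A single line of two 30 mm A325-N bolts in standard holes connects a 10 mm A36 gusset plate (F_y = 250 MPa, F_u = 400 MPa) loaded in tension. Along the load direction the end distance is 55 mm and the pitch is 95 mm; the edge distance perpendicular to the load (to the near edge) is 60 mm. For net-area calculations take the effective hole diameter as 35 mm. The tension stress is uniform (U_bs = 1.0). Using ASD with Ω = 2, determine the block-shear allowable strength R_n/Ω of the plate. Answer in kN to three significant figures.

198 kN

Shear plane L_v = 55 + 1·95 = 150 mm; A_gv = 150 × 10 = 1500 mm².
A_nv = (150 − 1.5·35) × 10 = 975 mm².
A_nt = (60 − 0.5·35) × 10 = 425 mm².
0.6 F_u A_nv = 234 kN; 0.6 F_y A_gv = 225 kN → shear yielding governs the shear term.
R_n = 225 + 1.0 × 400 × 425 / 1000 = 395 kN.
Allowable strength R_n/Ω = 395 / 2 = 198 kN.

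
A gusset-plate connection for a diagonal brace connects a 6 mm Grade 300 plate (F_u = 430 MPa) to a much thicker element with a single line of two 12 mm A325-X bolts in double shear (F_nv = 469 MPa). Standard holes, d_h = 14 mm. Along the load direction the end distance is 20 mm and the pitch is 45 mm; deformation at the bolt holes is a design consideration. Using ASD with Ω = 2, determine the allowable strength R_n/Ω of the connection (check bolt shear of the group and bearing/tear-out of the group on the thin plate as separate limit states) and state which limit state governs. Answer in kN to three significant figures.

Bolt shear: A_b = π·12²/4 = 113.1 mm²; R_n = 469 × 113.1 × 2 × 2 / 1000 = 212.2 kN → 212.2 / 2 = 106 kN.
Bearing (1.2 l_c t F_u ≤ 2.4 d t F_u): upper limit = 2.4·12·6·430 / 1000 = 74.3 kN.
  Edge l_c = 20 − 14/2 = 13 → r_n = 40.25 kN; interior l_c = 45 − 14 = 31 → r_n = 74.3 kN.
  R_n,bearing = 1·40.25 + 1·74.3 = 114.6 kN → 114.6 / 2 = 57.3 kN.
Bearing governs: 57.3 kN.

57.3 kN (bearing governs)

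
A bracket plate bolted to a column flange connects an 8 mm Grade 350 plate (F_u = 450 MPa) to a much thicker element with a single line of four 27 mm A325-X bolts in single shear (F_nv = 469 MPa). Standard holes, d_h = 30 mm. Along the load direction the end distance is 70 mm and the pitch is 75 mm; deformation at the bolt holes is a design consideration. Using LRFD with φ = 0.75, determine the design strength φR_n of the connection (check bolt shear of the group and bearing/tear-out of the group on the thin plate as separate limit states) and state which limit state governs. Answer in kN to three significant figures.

Bolt shear: A_b = π·27²/4 = 572.6 mm²; R_n = 469 × 572.6 × 4 × 1 / 1000 = 1074 kN → 0.75 × 1074 = 806 kN.
Bearing (1.2 l_c t F_u ≤ 2.4 d t F_u): upper limit = 2.4·27·8·450 / 1000 = 233.3 kN.
  Edge l_c = 70 − 30/2 = 55 → r_n = 233.3 kN; interior l_c = 75 − 30 = 45 → r_n = 194.4 kN.
  R_n,bearing = 1·233.3 + 3·194.4 = 816.5 kN → 0.75 × 816.5 = 612 kN.
Bearing governs: 612 kN.

612 kN (bearing governs)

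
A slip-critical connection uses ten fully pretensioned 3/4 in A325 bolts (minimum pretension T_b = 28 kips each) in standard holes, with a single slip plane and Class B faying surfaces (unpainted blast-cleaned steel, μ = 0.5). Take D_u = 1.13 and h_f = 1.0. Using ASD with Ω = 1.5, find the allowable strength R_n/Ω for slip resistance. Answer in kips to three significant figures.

R_n = μ · D_u · h_f · T_b · n_s · n_b = 0.5 × 1.13 × 1.0 × 28 × 1 × 10 = 158.2 kips.
Allowable strength R_n/Ω = 158.2 / 1.5 = 105 kips.

105 kips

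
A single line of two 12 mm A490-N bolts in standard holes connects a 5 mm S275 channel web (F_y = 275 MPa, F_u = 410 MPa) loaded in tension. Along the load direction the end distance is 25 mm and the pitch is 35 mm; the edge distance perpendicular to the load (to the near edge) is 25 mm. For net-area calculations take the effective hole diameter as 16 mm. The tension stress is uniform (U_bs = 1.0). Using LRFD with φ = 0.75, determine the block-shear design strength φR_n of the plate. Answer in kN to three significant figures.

59.3 kN

Shear plane L_v = 25 + 1·35 = 60 mm; A_gv = 60 × 5 = 300 mm².
A_nv = (60 − 1.5·16) × 5 = 180 mm².
A_nt = (25 − 0.5·16) × 5 = 85 mm².
0.6 F_u A_nv = 44.28 kN; 0.6 F_y A_gv = 49.5 kN → shear rupture governs the shear term.
R_n = 44.28 + 1.0 × 410 × 85 / 1000 = 79.13 kN.
Design strength φR_n = 0.75 × 79.13 = 59.3 kN.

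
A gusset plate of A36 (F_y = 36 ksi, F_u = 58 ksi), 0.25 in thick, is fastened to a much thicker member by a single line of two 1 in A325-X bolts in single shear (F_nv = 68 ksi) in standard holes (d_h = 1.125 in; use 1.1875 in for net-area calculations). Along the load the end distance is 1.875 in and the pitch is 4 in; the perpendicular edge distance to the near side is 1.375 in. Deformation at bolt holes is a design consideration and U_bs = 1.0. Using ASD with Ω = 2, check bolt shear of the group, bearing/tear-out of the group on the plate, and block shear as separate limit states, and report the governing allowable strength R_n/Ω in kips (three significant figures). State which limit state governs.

21.5 kips (block shear governs)

Bolt shear: A_b = π·1²/4 = 0.7854 in²; R_n = 68 × 0.7854 × 2 × 1 = 106.8 kips → 106.8 / 2 = 53.4 kips.
Bearing: edge l_c = 1.312, r_n = 22.84 kips; interior l_c = 2.875, r_n = 34.8 kips; R_n = 22.84 + 1·34.8 = 57.64 kips → 28.8 kips.
Block shear: A_gv = 1.469, A_nv = 1.023, A_nt = 0.1953 in²; R_n = min(0.6F_uA_nv, 0.6F_yA_gv) + U_bs·F_u·A_nt = 43.05 kips → 21.5 kips.
Block shear governs: 21.5 kips.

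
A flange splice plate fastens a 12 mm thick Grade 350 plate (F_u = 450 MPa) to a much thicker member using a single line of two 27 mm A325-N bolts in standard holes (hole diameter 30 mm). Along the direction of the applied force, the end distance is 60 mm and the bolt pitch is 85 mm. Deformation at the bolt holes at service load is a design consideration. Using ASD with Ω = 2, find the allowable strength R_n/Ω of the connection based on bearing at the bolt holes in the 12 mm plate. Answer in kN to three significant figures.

321 kN

Per bolt r_n = 1.2 l_c t F_u ≤ 2.4 d t F_u; upper limit = 2.4 × 27 × 12 × 450 / 1000 = 349.9 kN.
Edge bolt: l_c = 60 − 30/2 = 45 mm → 1.2 × 45 × 12 × 450 / 1000 = 291.6 → r_n = 291.6 kN.
Interior bolts: l_c = 85 − 30 = 55 mm → 1.2 × 55 × 12 × 450 / 1000 = 356.4 → r_n = 349.9 kN.
R_n = 1 × 291.6 + 1 × 349.9 = 641.5 kN.
Allowable strength R_n/Ω = 641.5 / 2 = 321 kN.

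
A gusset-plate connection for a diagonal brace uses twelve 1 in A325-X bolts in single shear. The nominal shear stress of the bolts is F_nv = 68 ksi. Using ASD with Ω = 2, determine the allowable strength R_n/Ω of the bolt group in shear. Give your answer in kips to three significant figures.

320 kips

A_b = π × 1² / 4 = 0.7854 in².
R_n = F_nv · A_b · n · n_s = 68 × 0.7854 × 12 × 1 = 640.9 kips.
Allowable strength R_n/Ω = 640.9 / 2 = 320 kips.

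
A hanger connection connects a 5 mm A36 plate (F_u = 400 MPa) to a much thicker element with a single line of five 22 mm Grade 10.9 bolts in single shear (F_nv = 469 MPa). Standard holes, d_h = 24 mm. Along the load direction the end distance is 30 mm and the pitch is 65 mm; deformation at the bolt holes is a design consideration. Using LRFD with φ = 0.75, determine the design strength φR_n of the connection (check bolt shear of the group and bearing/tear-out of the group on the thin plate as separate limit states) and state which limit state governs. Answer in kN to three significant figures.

328 kN (bearing governs)

Bolt shear: A_b = π·22²/4 = 380.1 mm²; R_n = 469 × 380.1 × 5 × 1 / 1000 = 891.4 kN → 0.75 × 891.4 = 669 kN.
Bearing (1.2 l_c t F_u ≤ 2.4 d t F_u): upper limit = 2.4·22·5·400 / 1000 = 105.6 kN.
  Edge l_c = 30 − 24/2 = 18 → r_n = 43.2 kN; interior l_c = 65 − 24 = 41 → r_n = 98.4 kN.
  R_n,bearing = 1·43.2 + 4·98.4 = 436.8 kN → 0.75 × 436.8 = 328 kN.
Bearing governs: 328 kN.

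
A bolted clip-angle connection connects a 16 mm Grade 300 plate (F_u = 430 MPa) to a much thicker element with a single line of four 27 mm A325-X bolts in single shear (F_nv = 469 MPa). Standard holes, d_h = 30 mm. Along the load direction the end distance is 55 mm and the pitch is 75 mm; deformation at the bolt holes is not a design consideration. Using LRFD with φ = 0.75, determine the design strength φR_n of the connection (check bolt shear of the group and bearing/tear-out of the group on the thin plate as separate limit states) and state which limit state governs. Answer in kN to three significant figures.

806 kN (bolt shear governs)

Bolt shear: A_b = π·27²/4 = 572.6 mm²; R_n = 469 × 572.6 × 4 × 1 / 1000 = 1074 kN → 0.75 × 1074 = 806 kN.
Bearing (1.5 l_c t F_u ≤ 3.0 d t F_u): upper limit = 3.0·27·16·430 / 1000 = 557.3 kN.
  Edge l_c = 55 − 30/2 = 40 → r_n = 412.8 kN; interior l_c = 75 − 30 = 45 → r_n = 464.4 kN.
  R_n,bearing = 1·412.8 + 3·464.4 = 1806 kN → 0.75 × 1806 = 1350 kN.
Bolt shear governs: 806 kN.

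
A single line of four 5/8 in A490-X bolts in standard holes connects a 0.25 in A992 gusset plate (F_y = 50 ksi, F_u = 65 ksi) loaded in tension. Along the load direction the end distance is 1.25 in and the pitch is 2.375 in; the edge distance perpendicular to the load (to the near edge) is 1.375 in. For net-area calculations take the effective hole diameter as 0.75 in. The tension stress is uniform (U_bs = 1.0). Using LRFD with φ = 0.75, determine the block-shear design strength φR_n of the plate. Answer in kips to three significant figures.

54.2 kips

Shear plane L_v = 1.25 + 3·2.375 = 8.375 in; A_gv = 8.375 × 0.25 = 2.094 in².
A_nv = (8.375 − 3.5·0.75) × 0.25 = 1.438 in².
A_nt = (1.375 − 0.5·0.75) × 0.25 = 0.25 in².
0.6 F_u A_nv = 56.06 kips; 0.6 F_y A_gv = 62.81 kips → shear rupture governs the shear term.
R_n = 56.06 + 1.0 × 65 × 0.25 = 72.31 kips.
Design strength φR_n = 0.75 × 72.31 = 54.2 kips.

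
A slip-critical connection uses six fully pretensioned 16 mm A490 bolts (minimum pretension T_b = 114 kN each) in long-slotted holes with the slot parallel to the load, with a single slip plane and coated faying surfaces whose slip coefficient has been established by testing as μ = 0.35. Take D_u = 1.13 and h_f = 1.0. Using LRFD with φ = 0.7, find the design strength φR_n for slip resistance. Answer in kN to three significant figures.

R_n = μ · D_u · h_f · T_b · n_s · n_b = 0.35 × 1.13 × 1.0 × 114 × 1 × 6 = 270.5 kN.
Design strength φR_n = 0.7 × 270.5 = 189 kN.

189 kN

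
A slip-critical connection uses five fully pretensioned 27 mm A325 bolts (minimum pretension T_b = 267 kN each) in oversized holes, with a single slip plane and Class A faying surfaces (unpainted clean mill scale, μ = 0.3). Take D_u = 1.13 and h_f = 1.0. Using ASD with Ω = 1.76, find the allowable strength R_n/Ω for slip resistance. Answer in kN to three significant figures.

R_n = μ · D_u · h_f · T_b · n_s · n_b = 0.3 × 1.13 × 1.0 × 267 × 1 × 5 = 452.6 kN.
Allowable strength R_n/Ω = 452.6 / 1.76 = 257 kN.

257 kN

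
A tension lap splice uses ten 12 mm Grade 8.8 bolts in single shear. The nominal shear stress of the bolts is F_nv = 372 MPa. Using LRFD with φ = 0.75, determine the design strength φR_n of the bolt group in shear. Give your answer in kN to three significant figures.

316 kN

A_b = π × 12² / 4 = 113.1 mm².
R_n = F_nv · A_b · n · n_s = 372 × 113.1 × 10 × 1 / 1000 = 420.7 kN.
Design strength φR_n = 0.75 × 420.7 = 316 kN.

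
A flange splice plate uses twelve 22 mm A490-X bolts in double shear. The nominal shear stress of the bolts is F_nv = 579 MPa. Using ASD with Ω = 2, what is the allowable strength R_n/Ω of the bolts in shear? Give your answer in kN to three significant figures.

A_b = π × 22² / 4 = 380.1 mm².
R_n = F_nv · A_b · n · n_s = 579 × 380.1 × 12 × 2 / 1000 = 5282 kN.
Allowable strength R_n/Ω = 5282 / 2 = 2640 kN.

2640 kN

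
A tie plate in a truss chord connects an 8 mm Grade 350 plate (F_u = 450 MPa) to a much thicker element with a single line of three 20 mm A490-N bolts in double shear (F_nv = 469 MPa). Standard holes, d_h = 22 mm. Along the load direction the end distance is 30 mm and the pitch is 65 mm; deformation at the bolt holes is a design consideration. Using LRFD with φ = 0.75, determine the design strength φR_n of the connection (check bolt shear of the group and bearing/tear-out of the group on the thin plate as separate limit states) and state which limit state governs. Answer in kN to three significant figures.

321 kN (bearing governs)

Bolt shear: A_b = π·20²/4 = 314.2 mm²; R_n = 469 × 314.2 × 3 × 2 / 1000 = 884 kN → 0.75 × 884 = 663 kN.
Bearing (1.2 l_c t F_u ≤ 2.4 d t F_u): upper limit = 2.4·20·8·450 / 1000 = 172.8 kN.
  Edge l_c = 30 − 22/2 = 19 → r_n = 82.08 kN; interior l_c = 65 − 22 = 43 → r_n = 172.8 kN.
  R_n,bearing = 1·82.08 + 2·172.8 = 427.7 kN → 0.75 × 427.7 = 321 kN.
Bearing governs: 321 kN.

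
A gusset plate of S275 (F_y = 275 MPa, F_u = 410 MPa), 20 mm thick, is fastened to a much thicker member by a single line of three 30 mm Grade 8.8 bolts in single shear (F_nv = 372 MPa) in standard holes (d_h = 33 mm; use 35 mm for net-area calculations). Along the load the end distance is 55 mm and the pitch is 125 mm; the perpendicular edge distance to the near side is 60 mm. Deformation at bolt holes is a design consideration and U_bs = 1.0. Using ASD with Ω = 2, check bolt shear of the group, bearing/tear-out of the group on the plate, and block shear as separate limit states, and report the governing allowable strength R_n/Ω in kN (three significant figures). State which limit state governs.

Bolt shear: A_b = π·30²/4 = 706.9 mm²; R_n = 372 × 706.9 × 3 × 1 / 1000 = 788.9 kN → 788.9 / 2 = 394 kN.
Bearing: edge l_c = 38.5, r_n = 378.8 kN; interior l_c = 92, r_n = 590.4 kN; R_n = 378.8 + 2·590.4 = 1560 kN → 780 kN.
Block shear: A_gv = 6100, A_nv = 4350, A_nt = 850 mm²; R_n = min(0.6F_uA_nv, 0.6F_yA_gv) + U_bs·F_u·A_nt = 1355 kN → 678 kN.
Bolt shear governs: 394 kN.

394 kN (bolt shear governs)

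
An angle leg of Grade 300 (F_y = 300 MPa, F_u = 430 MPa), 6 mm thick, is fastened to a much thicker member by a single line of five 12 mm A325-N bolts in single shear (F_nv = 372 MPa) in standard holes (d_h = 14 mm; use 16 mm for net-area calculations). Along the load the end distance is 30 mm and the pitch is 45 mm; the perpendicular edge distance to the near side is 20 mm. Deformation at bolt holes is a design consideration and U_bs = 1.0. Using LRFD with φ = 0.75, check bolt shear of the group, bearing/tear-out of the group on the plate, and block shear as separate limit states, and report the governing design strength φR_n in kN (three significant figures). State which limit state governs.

158 kN (bolt shear governs)

Bolt shear: A_b = π·12²/4 = 113.1 mm²; R_n = 372 × 113.1 × 5 × 1 / 1000 = 210.4 kN → 0.75 × 210.4 = 158 kN.
Bearing: edge l_c = 23, r_n = 71.21 kN; interior l_c = 31, r_n = 74.3 kN; R_n = 71.21 + 4·74.3 = 368.4 kN → 276 kN.
Block shear: A_gv = 1260, A_nv = 828, A_nt = 72 mm²; R_n = min(0.6F_uA_nv, 0.6F_yA_gv) + U_bs·F_u·A_nt = 244.6 kN → 183 kN.
Bolt shear governs: 158 kN.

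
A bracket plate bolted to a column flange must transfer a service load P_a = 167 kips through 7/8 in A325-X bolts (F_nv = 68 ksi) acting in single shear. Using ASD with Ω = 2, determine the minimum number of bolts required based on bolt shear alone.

A_b = π·0.875²/4 = 0.6013 in².
Per-bolt allowable strength R_n/Ω = 68 × 0.6013 × 1 / 2 = 20.44 kips.
n ≥ 167 / 20.44 = 8.168 → use 9 bolts.

9 bolts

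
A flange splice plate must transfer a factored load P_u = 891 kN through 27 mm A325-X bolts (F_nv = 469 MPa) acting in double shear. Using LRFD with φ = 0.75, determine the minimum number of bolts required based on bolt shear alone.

3 bolts

A_b = π·27²/4 = 572.6 mm².
Per-bolt design strength φR_n = 0.75 × 469 × 572.6 × 2 / 1000 = 402.8 kN.
n ≥ 891 / 402.8 = 2.212 → use 3 bolts.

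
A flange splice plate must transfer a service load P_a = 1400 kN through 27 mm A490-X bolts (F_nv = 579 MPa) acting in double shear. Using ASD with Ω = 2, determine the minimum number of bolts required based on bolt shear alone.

5 bolts

A_b = π·27²/4 = 572.6 mm².
Per-bolt allowable strength R_n/Ω = 579 × 572.6 × 2 / 1000 / 2 = 331.5 kN.
n ≥ 1400 / 331.5 = 4.223 → use 5 bolts.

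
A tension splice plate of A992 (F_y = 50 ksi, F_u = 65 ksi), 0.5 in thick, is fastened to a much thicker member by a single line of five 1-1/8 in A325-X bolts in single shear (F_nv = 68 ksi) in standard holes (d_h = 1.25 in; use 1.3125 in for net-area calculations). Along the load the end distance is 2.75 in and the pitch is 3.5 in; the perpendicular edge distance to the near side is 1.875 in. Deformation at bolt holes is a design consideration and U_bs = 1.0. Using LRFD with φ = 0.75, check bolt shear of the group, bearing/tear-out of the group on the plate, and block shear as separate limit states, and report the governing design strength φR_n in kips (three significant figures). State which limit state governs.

188 kips (block shear governs)

Bolt shear: A_b = π·1.125²/4 = 0.994 in²; R_n = 68 × 0.994 × 5 × 1 = 338 kips → 0.75 × 338 = 253 kips.
Bearing: edge l_c = 2.125, r_n = 82.88 kips; interior l_c = 2.25, r_n = 87.75 kips; R_n = 82.88 + 4·87.75 = 433.9 kips → 325 kips.
Block shear: A_gv = 8.375, A_nv = 5.422, A_nt = 0.6094 in²; R_n = min(0.6F_uA_nv, 0.6F_yA_gv) + U_bs·F_u·A_nt = 251.1 kips → 188 kips.
Block shear governs: 188 kips.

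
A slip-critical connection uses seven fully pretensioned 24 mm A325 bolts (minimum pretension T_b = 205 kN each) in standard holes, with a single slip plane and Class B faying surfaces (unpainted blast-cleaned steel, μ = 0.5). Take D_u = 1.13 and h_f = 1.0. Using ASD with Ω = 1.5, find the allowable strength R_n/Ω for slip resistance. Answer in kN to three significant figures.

541 kN

R_n = μ · D_u · h_f · T_b · n_s · n_b = 0.5 × 1.13 × 1.0 × 205 × 1 × 7 = 810.8 kN.
Allowable strength R_n/Ω = 810.8 / 1.5 = 541 kN.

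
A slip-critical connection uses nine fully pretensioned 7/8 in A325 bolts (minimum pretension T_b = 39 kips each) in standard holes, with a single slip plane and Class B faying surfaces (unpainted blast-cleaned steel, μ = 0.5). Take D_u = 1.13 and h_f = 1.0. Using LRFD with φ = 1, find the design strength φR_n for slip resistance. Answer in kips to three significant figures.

198 kips

R_n = μ · D_u · h_f · T_b · n_s · n_b = 0.5 × 1.13 × 1.0 × 39 × 1 × 9 = 198.3 kips.
Design strength φR_n = 1 × 198.3 = 198 kips.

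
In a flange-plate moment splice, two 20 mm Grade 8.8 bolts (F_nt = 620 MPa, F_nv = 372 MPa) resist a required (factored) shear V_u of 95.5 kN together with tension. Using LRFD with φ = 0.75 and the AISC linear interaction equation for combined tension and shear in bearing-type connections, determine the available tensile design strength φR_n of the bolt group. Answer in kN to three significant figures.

A_b = π·20²/4 = 314.2 mm²; f_rv = 95.5 × 1000 / (2 × 314.2) = 152 MPa.
F'_nt = 1.3 F_nt − (F_nt / φF_nv) f_rv = 1.3·620 − (620/(0.75·372))·152 = 468.2 MPa, capped at F_nt → F'_nt = 468.2 MPa.
R_n = F'_nt · A_b · n = 468.2 × 314.2 × 2 / 1000 = 294.2 kN.
Design strength φR_n = 0.75 × 294.2 = 221 kN.

221 kN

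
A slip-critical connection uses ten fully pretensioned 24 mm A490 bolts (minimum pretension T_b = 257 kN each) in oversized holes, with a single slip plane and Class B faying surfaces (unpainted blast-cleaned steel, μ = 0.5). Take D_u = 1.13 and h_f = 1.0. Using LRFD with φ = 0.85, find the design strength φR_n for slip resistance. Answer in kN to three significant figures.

R_n = μ · D_u · h_f · T_b · n_s · n_b = 0.5 × 1.13 × 1.0 × 257 × 1 × 10 = 1452 kN.
Design strength φR_n = 0.85 × 1452 = 1230 kN.

1230 kN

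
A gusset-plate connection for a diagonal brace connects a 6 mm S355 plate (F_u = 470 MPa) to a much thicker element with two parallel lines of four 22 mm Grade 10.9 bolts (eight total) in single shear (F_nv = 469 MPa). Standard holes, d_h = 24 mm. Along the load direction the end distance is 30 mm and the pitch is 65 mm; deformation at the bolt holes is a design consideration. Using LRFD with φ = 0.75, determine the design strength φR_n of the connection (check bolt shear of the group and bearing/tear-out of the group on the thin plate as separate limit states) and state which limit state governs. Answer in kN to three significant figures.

716 kN (bearing governs)

Bolt shear: A_b = π·22²/4 = 380.1 mm²; R_n = 469 × 380.1 × 8 × 1 / 1000 = 1426 kN → 0.75 × 1426 = 1070 kN.
Bearing (1.2 l_c t F_u ≤ 2.4 d t F_u): upper limit = 2.4·22·6·470 / 1000 = 148.9 kN.
  Edge l_c = 30 − 24/2 = 18 → r_n = 60.91 kN; interior l_c = 65 − 24 = 41 → r_n = 138.7 kN.
  R_n,bearing = 2·60.91 + 6·138.7 = 954.3 kN → 0.75 × 954.3 = 716 kN.
Bearing governs: 716 kN.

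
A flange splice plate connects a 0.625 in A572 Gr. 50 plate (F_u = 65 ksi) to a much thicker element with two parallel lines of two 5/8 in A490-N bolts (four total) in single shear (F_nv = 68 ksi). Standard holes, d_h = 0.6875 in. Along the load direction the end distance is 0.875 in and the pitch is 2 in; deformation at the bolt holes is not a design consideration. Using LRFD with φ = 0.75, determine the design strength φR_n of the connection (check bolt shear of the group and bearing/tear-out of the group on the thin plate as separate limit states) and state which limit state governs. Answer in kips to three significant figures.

62.6 kips (bolt shear governs)

Bolt shear: A_b = π·0.625²/4 = 0.3068 in²; R_n = 68 × 0.3068 × 4 × 1 = 83.45 kips → 0.75 × 83.45 = 62.6 kips.
Bearing (1.5 l_c t F_u ≤ 3.0 d t F_u): upper limit = 3.0·0.625·0.625·65 = 76.17 kips.
  Edge l_c = 0.875 − 0.6875/2 = 0.5312 → r_n = 32.37 kips; interior l_c = 2 − 0.6875 = 1.312 → r_n = 76.17 kips.
  R_n,bearing = 2·32.37 + 2·76.17 = 217.1 kips → 0.75 × 217.1 = 163 kips.
Bolt shear governs: 62.6 kips.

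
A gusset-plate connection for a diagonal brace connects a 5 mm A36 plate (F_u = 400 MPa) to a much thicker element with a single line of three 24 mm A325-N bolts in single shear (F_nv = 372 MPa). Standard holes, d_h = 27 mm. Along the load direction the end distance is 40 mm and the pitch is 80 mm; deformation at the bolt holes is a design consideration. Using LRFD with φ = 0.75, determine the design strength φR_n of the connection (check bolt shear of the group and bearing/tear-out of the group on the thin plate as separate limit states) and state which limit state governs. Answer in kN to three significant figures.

Bolt shear: A_b = π·24²/4 = 452.4 mm²; R_n = 372 × 452.4 × 3 × 1 / 1000 = 504.9 kN → 0.75 × 504.9 = 379 kN.
Bearing (1.2 l_c t F_u ≤ 2.4 d t F_u): upper limit = 2.4·24·5·400 / 1000 = 115.2 kN.
  Edge l_c = 40 − 27/2 = 26.5 → r_n = 63.6 kN; interior l_c = 80 − 27 = 53 → r_n = 115.2 kN.
  R_n,bearing = 1·63.6 + 2·115.2 = 294 kN → 0.75 × 294 = 220 kN.
Bearing governs: 220 kN.

220 kN (bearing governs)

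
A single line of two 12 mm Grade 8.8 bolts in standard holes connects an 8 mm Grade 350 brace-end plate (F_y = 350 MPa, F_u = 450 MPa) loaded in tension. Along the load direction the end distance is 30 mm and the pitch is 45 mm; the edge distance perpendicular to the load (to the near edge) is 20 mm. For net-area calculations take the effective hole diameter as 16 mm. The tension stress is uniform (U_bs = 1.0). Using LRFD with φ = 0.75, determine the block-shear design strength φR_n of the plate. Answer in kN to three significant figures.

115 kN

Shear plane L_v = 30 + 1·45 = 75 mm; A_gv = 75 × 8 = 600 mm².
A_nv = (75 − 1.5·16) × 8 = 408 mm².
A_nt = (20 − 0.5·16) × 8 = 96 mm².
0.6 F_u A_nv = 110.2 kN; 0.6 F_y A_gv = 126 kN → shear rupture governs the shear term.
R_n = 110.2 + 1.0 × 450 × 96 / 1000 = 153.4 kN.
Design strength φR_n = 0.75 × 153.4 = 115 kN.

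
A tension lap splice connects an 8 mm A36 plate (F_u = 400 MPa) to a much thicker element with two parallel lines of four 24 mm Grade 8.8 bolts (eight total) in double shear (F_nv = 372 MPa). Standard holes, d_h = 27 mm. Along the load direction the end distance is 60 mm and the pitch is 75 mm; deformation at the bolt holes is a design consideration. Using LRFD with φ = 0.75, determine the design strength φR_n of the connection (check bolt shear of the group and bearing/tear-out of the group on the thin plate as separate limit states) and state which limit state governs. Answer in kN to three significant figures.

Bolt shear: A_b = π·24²/4 = 452.4 mm²; R_n = 372 × 452.4 × 8 × 2 / 1000 = 2693 kN → 0.75 × 2693 = 2020 kN.
Bearing (1.2 l_c t F_u ≤ 2.4 d t F_u): upper limit = 2.4·24·8·400 / 1000 = 184.3 kN.
  Edge l_c = 60 − 27/2 = 46.5 → r_n = 178.6 kN; interior l_c = 75 − 27 = 48 → r_n = 184.3 kN.
  R_n,bearing = 2·178.6 + 6·184.3 = 1463 kN → 0.75 × 1463 = 1100 kN.
Bearing governs: 1100 kN.

1100 kN (bearing governs)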